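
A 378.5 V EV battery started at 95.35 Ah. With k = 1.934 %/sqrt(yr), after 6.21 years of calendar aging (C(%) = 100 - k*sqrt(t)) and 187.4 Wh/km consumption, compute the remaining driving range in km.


Step 1: capacity retention = 100 - 1.934 * sqrt(6.21) = 100 - 1.934 * 2.492 = 95.18%
Step 2: C_now = 95.35 * 95.18/100 = 90.754 Ah
Step 3: E_pack = V * C_now = 378.5 * 90.754 = 34350 Wh
Step 4: range = E_pack / consumption = 34350 / 187.4 = 183.3 km

183.3 km


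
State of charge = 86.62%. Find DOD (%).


Complement of SOC: DOD = 100% - 86.62% = 13.38%

13.38%


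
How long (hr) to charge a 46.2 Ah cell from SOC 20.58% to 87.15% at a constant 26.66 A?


delta_Ah = 46.2 * (87.15 - 20.58) / 100 = 30.755 Ah
t = delta_Ah / I = 30.755 / 26.66 = 1.154 hr

1.154 hr


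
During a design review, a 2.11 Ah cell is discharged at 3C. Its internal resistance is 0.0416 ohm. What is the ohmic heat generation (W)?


Step 1: I = C_rate * capacity = 3 * 2.11 = 6.33 A
Step 2: Q = I^2 * R = 6.33^2 * 0.0416 = 40.069 * 0.0416 = 1.667 W

1.667 W


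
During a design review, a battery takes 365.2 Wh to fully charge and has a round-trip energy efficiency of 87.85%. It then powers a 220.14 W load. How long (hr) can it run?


Step 1: E_discharge = eta/100 * E_charge = 87.85/100 * 365.2 = 320.83 Wh
Step 2: t = E_discharge / P = 320.83 / 220.14 = 1.457 hr

1.457 hr


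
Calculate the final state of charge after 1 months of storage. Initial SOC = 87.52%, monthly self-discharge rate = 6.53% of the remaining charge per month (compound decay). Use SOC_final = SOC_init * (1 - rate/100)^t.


decay = (1 - 6.53/100)^1 = 0.9347
SOC_final = 87.52 * 0.9347 = 81.80%

81.80%


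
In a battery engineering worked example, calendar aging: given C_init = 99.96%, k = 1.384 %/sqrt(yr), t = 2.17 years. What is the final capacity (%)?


sqrt(t) = sqrt(2.17) = 1.4731
C_final = 99.96 - 1.384 * 1.4731 = 97.92%

97.92%


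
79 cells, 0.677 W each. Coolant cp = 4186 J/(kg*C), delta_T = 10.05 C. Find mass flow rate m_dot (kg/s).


Step 1: Total heat Q = 79 * 0.677 W = 53.483 W
Step 2: denom = cp * dT = 4186 * 10.05 = 42069
Step 3: m_dot = 53.483 / 42069 = 0.001271 kg/s

0.001271 kg/s


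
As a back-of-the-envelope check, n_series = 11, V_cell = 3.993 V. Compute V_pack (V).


V_pack = n * V_cell = 11 * 3.993 = 43.923 V

43.923 V


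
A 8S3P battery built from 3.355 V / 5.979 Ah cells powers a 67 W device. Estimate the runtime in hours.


Step 1: E_pack = Ns * V_cell * Np * C_cell = 8 * 3.355 * 3 * 5.979 = 481.43 Wh
Step 2: t = E_pack / P = 481.43 / 67 = 7.186 hr

7.186 hr


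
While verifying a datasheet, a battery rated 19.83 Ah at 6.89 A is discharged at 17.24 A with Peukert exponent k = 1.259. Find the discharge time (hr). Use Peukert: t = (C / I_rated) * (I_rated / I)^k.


t_rated = C / I_rated = 19.83 / 6.89 = 2.8781 hr
(I_rated/I)^k = (0.39965)^1.259 = 0.31515
t = t_rated * (I_rated/I)^k = 2.8781 * 0.31515 = 0.9070 hr

0.9070 hr


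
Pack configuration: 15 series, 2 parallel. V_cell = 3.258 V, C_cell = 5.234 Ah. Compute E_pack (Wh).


V_pack = 15 * 3.258 = 48.87 V
C_pack = 2 * 5.234 = 10.468 Ah
E = V_pack * C_pack = 48.87 * 10.468 = 511.6 Wh

511.6 Wh


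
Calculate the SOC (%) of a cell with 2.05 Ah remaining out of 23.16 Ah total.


SOC = (remaining / total) * 100 = (2.05 / 23.16) * 100 = 8.851%

8.851%


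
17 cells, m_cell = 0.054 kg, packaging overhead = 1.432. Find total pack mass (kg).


m_pack = n * m_cell * overhead = 17 * 0.054 * 1.432 = 1.315 kg

1.315 kg


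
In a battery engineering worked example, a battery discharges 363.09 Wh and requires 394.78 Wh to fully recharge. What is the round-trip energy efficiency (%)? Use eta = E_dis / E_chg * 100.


Round-trip efficiency = 363.09/394.78 * 100% = 91.97%

91.97%


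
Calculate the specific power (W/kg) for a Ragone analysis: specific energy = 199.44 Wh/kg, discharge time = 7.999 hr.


P_specific = E / t = 199.44 / 7.999 = 24.93 W/kg

24.93 W/kg


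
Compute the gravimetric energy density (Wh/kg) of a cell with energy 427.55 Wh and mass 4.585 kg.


Specific energy = 427.55 Wh / 4.585 kg = 93.25 Wh/kg

93.25 Wh/kg


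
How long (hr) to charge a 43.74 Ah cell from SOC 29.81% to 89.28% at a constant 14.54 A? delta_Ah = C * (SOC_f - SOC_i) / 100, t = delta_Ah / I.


delta_Ah = 43.74 * (89.28 - 29.81) / 100 = 26.012 Ah
t = delta_Ah / I = 26.012 / 14.54 = 1.789 hr

1.789 hr


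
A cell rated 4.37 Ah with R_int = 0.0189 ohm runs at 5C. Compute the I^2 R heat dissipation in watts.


Step 1: I = C_rate * capacity = 5 * 4.37 = 21.85 A
Step 2: Q = I^2 * R = 21.85^2 * 0.0189 = 477.42 * 0.0189 = 9.023 W

9.023 W


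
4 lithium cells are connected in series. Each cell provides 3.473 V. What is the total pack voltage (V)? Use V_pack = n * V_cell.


V_pack = n * V_cell = 4 * 3.473 = 13.892 V

13.892 V


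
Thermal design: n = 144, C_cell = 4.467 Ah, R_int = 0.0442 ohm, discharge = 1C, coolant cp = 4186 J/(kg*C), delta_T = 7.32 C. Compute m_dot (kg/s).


Step 1: I = 1 * 4.467 = 4.467 A
Step 2: Q_cell = I^2 * R = 4.467^2 * 0.0442 = 0.88197 W
Step 3: Q_total = 144 * 0.88197 = 127 W
Step 4: m_dot = Q_total / (cp * dT) = 127 / (4186 * 7.32) = 0.004145 kg/s

0.004145 kg/s


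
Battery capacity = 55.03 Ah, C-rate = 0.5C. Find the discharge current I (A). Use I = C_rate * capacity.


I = C_rate * capacity = 0.5 * 55.03 = 27.515 A

27.515 A


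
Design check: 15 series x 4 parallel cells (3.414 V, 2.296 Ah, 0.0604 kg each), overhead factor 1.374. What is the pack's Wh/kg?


Step 1: V_pack = 15 * 3.414 = 51.21 V
Step 2: C_pack = 4 * 2.296 = 9.184 Ah
Step 3: E_pack = V_pack * C_pack = 51.21 * 9.184 = 470.31 Wh
Step 4: m_pack = 15 * 4 * 0.0604 * 1.374 = 4.9794 kg
Step 5: ED = E_pack / m_pack = 470.31 / 4.9794 = 94.45 Wh/kg

94.45 Wh/kg


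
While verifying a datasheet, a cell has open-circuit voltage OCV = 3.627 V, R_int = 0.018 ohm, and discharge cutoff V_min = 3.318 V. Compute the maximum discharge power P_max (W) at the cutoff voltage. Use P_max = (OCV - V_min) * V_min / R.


P_max = (OCV - V_min) * V_min / R = (3.627 - 3.318) * 3.318 / 0.018 = 0.309 * 3.318 / 0.018 = 56.96 W

56.96 W


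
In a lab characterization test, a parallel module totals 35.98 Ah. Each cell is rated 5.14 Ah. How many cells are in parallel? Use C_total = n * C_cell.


n = C_total / C_cell = 35.98 / 5.14 = 7

7


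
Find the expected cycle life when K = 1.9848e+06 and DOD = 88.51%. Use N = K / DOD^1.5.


Step 1: DOD^1.5 = 88.51^1.5 = 832.7
Step 2: N = 1.9848e+06 / 832.7 = 2384 cycles

2384 cycles


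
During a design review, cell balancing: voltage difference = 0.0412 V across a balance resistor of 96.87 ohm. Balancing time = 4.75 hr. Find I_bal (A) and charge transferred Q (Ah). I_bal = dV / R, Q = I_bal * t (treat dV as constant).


First, Ohm's law: I_bal = 0.0412 V / 96.87 ohm = 4.2531e-04 A
Then Q = I * t = 4.2531e-04 A * 4.75 hr = 0.002020 Ah

I=4.2531e-04 A, Q=0.002020 Ah


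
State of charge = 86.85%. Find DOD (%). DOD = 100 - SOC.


Complement of SOC: DOD = 100% - 86.85% = 13.15%

13.15%


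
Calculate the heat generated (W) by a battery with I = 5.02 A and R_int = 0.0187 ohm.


Q = I^2 * R = 5.02^2 * 0.0187 = 0.4712 W

0.4712 W


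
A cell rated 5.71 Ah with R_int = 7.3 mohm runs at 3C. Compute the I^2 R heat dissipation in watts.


Convert: R = 7.3 mohm = 0.0073 ohm
Step 1: I = C_rate * capacity = 3 * 5.71 = 17.13 A
Step 2: Q = I^2 * R = 17.13^2 * 0.0073 = 293.44 * 0.0073 = 2.142 W

2.142 W


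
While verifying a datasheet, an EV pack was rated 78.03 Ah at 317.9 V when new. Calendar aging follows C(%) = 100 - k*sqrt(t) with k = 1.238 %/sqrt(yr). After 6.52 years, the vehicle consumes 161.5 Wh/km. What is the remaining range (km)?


Step 1: capacity retention = 100 - 1.238 * sqrt(6.52) = 100 - 1.238 * 2.5534 = 96.839%
Step 2: C_now = 78.03 * 96.839/100 = 75.563 Ah
Step 3: E_pack = V * C_now = 317.9 * 75.563 = 24021 Wh
Step 4: range = E_pack / consumption = 24021 / 161.5 = 148.7 km

148.7 km


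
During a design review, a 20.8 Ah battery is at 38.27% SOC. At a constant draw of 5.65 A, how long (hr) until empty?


Step 1: remaining = SOC/100 * C_total = 38.27/100 * 20.8 = 7.9602 Ah
Step 2: t = remaining / I = 7.9602 / 5.65 = 1.409 hr

1.409 hr


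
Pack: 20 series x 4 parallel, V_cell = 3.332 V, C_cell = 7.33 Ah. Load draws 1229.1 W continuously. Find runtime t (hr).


Step 1: E_pack = Ns * V_cell * Np * C_cell = 20 * 3.332 * 4 * 7.33 = 1953.9 Wh
Step 2: t = E_pack / P = 1953.9 / 1229.1 = 1.590 hr

1.590 hr


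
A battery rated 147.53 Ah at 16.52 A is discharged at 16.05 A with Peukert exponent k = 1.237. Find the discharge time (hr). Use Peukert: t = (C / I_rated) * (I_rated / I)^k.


Step 1: t_rated = C / I_rated = 147.53 / 16.52 = 8.9304 hr
Step 2: ratio = 16.52 / 16.05 = 1.0293
Step 3: ratio^k = 1.0293^1.237 = 1.0364
Step 4: t = t_rated * ratio^k = 8.9304 * 1.0364 = 9.255 hr

9.255 hr


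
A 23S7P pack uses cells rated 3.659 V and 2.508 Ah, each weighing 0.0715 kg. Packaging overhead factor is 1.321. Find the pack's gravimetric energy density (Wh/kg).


Step 1: V_pack = 23 * 3.659 = 84.157 V
Step 2: C_pack = 7 * 2.508 = 17.556 Ah
Step 3: E_pack = V_pack * C_pack = 84.157 * 17.556 = 1477.5 Wh
Step 4: m_pack = 23 * 7 * 0.0715 * 1.321 = 15.207 kg
Step 5: ED = E_pack / m_pack = 1477.5 / 15.207 = 97.16 Wh/kg

97.16 Wh/kg


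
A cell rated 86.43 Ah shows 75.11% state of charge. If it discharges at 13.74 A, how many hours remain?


Step 1: remaining = SOC/100 * C_total = 75.11/100 * 86.43 = 64.918 Ah
Step 2: t = remaining / I = 64.918 / 13.74 = 4.725 hr

4.725 hr


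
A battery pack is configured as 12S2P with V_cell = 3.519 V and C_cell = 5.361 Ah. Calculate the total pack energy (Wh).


V_pack = 12 * 3.519 = 42.228 V
C_pack = 2 * 5.361 = 10.722 Ah
E = V_pack * C_pack = 42.228 * 10.722 = 452.8 Wh

452.8 Wh


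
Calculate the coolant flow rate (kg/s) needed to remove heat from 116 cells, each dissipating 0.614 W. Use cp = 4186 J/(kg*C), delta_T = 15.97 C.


Q_total = 116 * 0.614 = 71.224 W
m_dot = Q_total / (cp * dT) = 71.224 / (4186 * 15.97) = 0.001065 kg/s

0.001065 kg/s


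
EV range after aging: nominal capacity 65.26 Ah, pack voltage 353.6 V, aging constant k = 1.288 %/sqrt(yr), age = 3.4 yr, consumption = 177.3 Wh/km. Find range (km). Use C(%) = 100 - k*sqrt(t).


Step 1: capacity retention = 100 - 1.288 * sqrt(3.4) = 100 - 1.288 * 1.8439 = 97.625%
Step 2: C_now = 65.26 * 97.625/100 = 63.71 Ah
Step 3: E_pack = V * C_now = 353.6 * 63.71 = 22528 Wh
Step 4: range = E_pack / consumption = 22528 / 177.3 = 127.1 km

127.1 km


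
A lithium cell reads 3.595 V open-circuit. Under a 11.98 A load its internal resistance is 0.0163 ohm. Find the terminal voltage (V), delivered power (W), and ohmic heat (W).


Step 1: V_terminal = OCV - I*R = 3.595 - 11.98 * 0.0163 = 3.3997 V
Step 2: P_out = V_terminal * I = 3.3997 * 11.98 = 40.73 W
Step 3: Q = I^2 * R = 11.98^2 * 0.0163 = 2.339 W

V=3.3997 V, P=40.73 W, Q=2.339 W


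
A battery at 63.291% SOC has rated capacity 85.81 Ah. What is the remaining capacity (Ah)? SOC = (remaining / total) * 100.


remaining = SOC / 100 * total = 63.291 / 100 * 85.81 = 54.31 Ah

54.31 Ah


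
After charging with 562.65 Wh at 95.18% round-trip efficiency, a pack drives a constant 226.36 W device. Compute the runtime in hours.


Step 1: E_discharge = eta/100 * E_charge = 95.18/100 * 562.65 = 535.53 Wh
Step 2: t = E_discharge / P = 535.53 / 226.36 = 2.366 hr

2.366 hr


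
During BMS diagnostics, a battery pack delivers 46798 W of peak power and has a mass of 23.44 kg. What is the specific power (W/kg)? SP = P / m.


Specific power = 46798 W / 23.44 kg = 1997 W/kg

1997 W/kg


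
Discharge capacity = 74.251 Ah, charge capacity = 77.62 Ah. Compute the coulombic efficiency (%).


eta_c = Q_dis / Q_chg * 100 = 74.251 / 77.62 * 100 = 95.66%

95.66%


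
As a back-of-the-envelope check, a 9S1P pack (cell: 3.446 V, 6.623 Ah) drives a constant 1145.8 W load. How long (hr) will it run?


Step 1: E_pack = Ns * V_cell * Np * C_cell = 9 * 3.446 * 1 * 6.623 = 205.41 Wh
Step 2: t = E_pack / P = 205.41 / 1145.8 = 0.1793 hr

0.1793 hr


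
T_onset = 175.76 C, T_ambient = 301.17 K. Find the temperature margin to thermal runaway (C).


Convert: T_ambient = 301.17 K = 28.02 C
margin = 175.76 - 28.02 = 147.74 C

147.74 C


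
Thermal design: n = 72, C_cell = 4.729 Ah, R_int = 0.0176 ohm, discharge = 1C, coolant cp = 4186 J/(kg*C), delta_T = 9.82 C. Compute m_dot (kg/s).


Step 1: I = 1 * 4.729 = 4.729 A
Step 2: Q_cell = I^2 * R = 4.729^2 * 0.0176 = 0.3936 W
Step 3: Q_total = 72 * 0.3936 = 28.339 W
Step 4: m_dot = Q_total / (cp * dT) = 28.339 / (4186 * 9.82) = 6.894e-04 kg/s

6.894e-04 kg/s


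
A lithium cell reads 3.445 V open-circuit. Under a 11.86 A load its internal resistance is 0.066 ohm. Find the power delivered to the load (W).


Step 1: V_terminal = OCV - I*R = 3.445 - 11.86 * 0.066 = 2.6622 V
Step 2: P_out = V_terminal * I = 2.6622 * 11.86 = 31.57 W

31.57 W


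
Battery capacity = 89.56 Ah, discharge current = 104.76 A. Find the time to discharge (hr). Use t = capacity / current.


Runtime = 89.56 Ah / 104.76 A = 0.8549 hr

0.8549 hr


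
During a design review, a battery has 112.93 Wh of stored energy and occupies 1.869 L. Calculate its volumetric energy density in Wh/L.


Volumetric ED = 112.93 Wh / 1.869 L = 60.42 Wh/L

60.42 Wh/L


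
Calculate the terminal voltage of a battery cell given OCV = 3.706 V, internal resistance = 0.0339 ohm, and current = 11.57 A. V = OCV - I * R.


IR drop = 11.57 * 0.0339 = 0.39222 V
V = 3.706 - 0.39222 = 3.314 V

3.314 V


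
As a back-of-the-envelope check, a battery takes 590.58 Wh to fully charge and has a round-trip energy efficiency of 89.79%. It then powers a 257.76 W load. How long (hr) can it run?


Step 1: E_discharge = eta/100 * E_charge = 89.79/100 * 590.58 = 530.28 Wh
Step 2: t = E_discharge / P = 530.28 / 257.76 = 2.057 hr

2.057 hr


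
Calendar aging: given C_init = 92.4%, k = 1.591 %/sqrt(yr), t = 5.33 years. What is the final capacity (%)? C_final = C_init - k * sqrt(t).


sqrt(t) = sqrt(5.33) = 2.3087
C_final = 92.4 - 1.591 * 2.3087 = 88.73%

88.73%


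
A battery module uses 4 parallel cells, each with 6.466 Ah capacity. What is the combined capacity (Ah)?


Parallel capacities add: 4 * 6.466 Ah = 25.864 Ah

25.864 Ah


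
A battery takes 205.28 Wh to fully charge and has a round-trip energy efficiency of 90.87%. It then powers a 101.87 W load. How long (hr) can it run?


Step 1: E_discharge = eta/100 * E_charge = 90.87/100 * 205.28 = 186.54 Wh
Step 2: t = E_discharge / P = 186.54 / 101.87 = 1.831 hr

1.831 hr


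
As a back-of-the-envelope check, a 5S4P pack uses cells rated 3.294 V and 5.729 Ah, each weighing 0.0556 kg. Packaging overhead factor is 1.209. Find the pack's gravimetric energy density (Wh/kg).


Step 1: V_pack = 5 * 3.294 = 16.47 V
Step 2: C_pack = 4 * 5.729 = 22.916 Ah
Step 3: E_pack = V_pack * C_pack = 16.47 * 22.916 = 377.43 Wh
Step 4: m_pack = 5 * 4 * 0.0556 * 1.209 = 1.3444 kg
Step 5: ED = E_pack / m_pack = 377.43 / 1.3444 = 280.7 Wh/kg

280.7 Wh/kg


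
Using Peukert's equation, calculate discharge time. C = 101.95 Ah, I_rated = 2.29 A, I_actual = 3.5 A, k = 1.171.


t_rated = C / I_rated = 101.95 / 2.29 = 44.52 hr
(I_rated/I)^k = (0.65429)^1.171 = 0.60851
t = t_rated * (I_rated/I)^k = 44.52 * 0.60851 = 27.09 hr

27.09 hr


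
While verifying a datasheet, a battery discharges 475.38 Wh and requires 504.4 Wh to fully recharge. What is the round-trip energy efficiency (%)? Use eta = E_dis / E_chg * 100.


Round-trip efficiency = 475.38/504.4 * 100% = 94.25%

94.25%


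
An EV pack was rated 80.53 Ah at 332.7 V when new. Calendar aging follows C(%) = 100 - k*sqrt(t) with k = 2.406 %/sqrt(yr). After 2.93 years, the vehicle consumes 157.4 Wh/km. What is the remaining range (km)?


Step 1: capacity retention = 100 - 2.406 * sqrt(2.93) = 100 - 2.406 * 1.7117 = 95.882%
Step 2: C_now = 80.53 * 95.882/100 = 77.214 Ah
Step 3: E_pack = V * C_now = 332.7 * 77.214 = 25689 Wh
Step 4: range = E_pack / consumption = 25689 / 157.4 = 163.2 km

163.2 km


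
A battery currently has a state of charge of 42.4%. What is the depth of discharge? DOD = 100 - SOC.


Complement of SOC: DOD = 100% - 42.4% = 57.6%

57.6%


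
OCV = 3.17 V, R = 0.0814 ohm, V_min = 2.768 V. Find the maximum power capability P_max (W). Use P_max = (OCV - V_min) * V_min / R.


dV = OCV - V_min = 0.402 V (so I_max = dV / R)
P_max = dV * V_min / R = 0.402 * 2.768 / 0.0814 = 13.67 W

13.67 W


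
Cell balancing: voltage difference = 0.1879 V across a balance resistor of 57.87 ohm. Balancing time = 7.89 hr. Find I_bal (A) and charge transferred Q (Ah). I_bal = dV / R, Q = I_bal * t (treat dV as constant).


I_bal = dV / R = 0.1879 / 57.87 = 0.0032469 A
Q = I_bal * t = 0.0032469 * 7.89 = 0.02562 Ah

I=0.0032469 A, Q=0.02562 Ah


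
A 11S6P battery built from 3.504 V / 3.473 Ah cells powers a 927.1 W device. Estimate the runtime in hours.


Step 1: E_pack = Ns * V_cell * Np * C_cell = 11 * 3.504 * 6 * 3.473 = 803.18 Wh
Step 2: t = E_pack / P = 803.18 / 927.1 = 0.8663 hr

0.8663 hr


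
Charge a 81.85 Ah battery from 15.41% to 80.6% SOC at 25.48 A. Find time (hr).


delta_Ah = 81.85 * (80.6 - 15.41) / 100 = 53.358 Ah
t = delta_Ah / I = 53.358 / 25.48 = 2.094 hr

2.094 hr


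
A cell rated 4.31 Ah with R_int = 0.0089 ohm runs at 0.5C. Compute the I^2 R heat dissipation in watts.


Step 1: I = C_rate * capacity = 0.5 * 4.31 = 2.155 A
Step 2: Q = I^2 * R = 2.155^2 * 0.0089 = 4.644 * 0.0089 = 0.04133 W

0.04133 W


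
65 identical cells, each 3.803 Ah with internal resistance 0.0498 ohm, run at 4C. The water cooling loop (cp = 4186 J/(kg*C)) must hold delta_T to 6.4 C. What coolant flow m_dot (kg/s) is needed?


Step 1: I = 4 * 3.803 = 15.212 A
Step 2: Q_cell = I^2 * R = 15.212^2 * 0.0498 = 11.524 W
Step 3: Q_total = 65 * 11.524 = 749.06 W
Step 4: m_dot = Q_total / (cp * dT) = 749.06 / (4186 * 6.4) = 0.02796 kg/s

0.02796 kg/s


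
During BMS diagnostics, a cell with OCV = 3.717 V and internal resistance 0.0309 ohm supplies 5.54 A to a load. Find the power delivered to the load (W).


Step 1: V_terminal = OCV - I*R = 3.717 - 5.54 * 0.0309 = 3.5458 V
Step 2: P_out = V_terminal * I = 3.5458 * 5.54 = 19.64 W

19.64 W


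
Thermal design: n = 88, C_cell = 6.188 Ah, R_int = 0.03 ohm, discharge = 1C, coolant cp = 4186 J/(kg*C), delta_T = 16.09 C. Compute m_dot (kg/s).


Step 1: I = 1 * 6.188 = 6.188 A
Step 2: Q_cell = I^2 * R = 6.188^2 * 0.03 = 1.1487 W
Step 3: Q_total = 88 * 1.1487 = 101.09 W
Step 4: m_dot = Q_total / (cp * dT) = 101.09 / (4186 * 16.09) = 0.001501 kg/s

0.001501 kg/s


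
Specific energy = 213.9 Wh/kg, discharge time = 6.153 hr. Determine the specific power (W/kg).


P_specific = E / t = 213.9 / 6.153 = 34.76 W/kg

34.76 W/kg


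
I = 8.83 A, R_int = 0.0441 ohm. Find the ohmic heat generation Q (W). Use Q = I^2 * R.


Q = I^2 * R = 8.83^2 * 0.0441 = 3.438 W

3.438 W


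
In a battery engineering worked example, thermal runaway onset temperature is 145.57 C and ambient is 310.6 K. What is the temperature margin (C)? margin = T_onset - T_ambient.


Convert: T_ambient = 310.6 K = 37.45 C
margin = 145.57 - 37.45 = 108.12 C

108.12 C


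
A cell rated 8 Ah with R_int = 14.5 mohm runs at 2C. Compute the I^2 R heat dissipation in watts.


Convert: R = 14.5 mohm = 0.0145 ohm
Step 1: I = C_rate * capacity = 2 * 8 = 16 A
Step 2: Q = I^2 * R = 16^2 * 0.0145 = 256 * 0.0145 = 3.712 W

3.712 W


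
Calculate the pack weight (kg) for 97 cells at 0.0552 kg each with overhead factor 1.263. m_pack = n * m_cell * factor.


m_pack = n * m_cell * overhead = 97 * 0.0552 * 1.263 = 6.763 kg

6.763 kg


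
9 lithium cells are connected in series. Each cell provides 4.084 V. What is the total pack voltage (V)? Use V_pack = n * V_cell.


V_pack = n * V_cell = 9 * 4.084 = 36.756 V

36.756 V


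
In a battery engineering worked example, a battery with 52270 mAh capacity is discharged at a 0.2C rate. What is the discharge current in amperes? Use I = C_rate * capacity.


Convert: capacity = 52270 mAh = 52.27 Ah
I = C_rate * capacity = 0.2 * 52.27 = 10.454 A

10.454 A


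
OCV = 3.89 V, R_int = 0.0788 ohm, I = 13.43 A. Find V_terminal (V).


IR drop = 13.43 * 0.0788 = 1.0583 V
V = 3.89 - 1.0583 = 2.832 V

2.832 V


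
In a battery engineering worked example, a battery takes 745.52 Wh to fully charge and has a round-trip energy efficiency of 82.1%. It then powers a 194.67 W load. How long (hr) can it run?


Step 1: E_discharge = eta/100 * E_charge = 82.1/100 * 745.52 = 612.07 Wh
Step 2: t = E_discharge / P = 612.07 / 194.67 = 3.144 hr

3.144 hr


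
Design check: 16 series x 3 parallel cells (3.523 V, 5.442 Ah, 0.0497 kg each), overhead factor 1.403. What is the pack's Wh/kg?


Step 1: V_pack = 16 * 3.523 = 56.368 V
Step 2: C_pack = 3 * 5.442 = 16.326 Ah
Step 3: E_pack = V_pack * C_pack = 56.368 * 16.326 = 920.26 Wh
Step 4: m_pack = 16 * 3 * 0.0497 * 1.403 = 3.347 kg
Step 5: ED = E_pack / m_pack = 920.26 / 3.347 = 275.0 Wh/kg

275.0 Wh/kg


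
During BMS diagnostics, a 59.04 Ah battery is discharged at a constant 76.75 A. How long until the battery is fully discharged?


Runtime = 59.04 Ah / 76.75 A = 0.7693 hr

0.7693 hr


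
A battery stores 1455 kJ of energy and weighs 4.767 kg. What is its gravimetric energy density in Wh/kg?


Convert: E = 1455 kJ = 404.17 Wh
ED = E / m = 404.17 / 4.767 = 84.78 Wh/kg

84.78 Wh/kg


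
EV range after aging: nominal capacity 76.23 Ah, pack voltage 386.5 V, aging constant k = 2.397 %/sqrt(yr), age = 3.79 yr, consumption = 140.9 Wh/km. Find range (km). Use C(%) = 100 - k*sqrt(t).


Step 1: capacity retention = 100 - 2.397 * sqrt(3.79) = 100 - 2.397 * 1.9468 = 95.334%
Step 2: C_now = 76.23 * 95.334/100 = 72.673 Ah
Step 3: E_pack = V * C_now = 386.5 * 72.673 = 28088 Wh
Step 4: range = E_pack / consumption = 28088 / 140.9 = 199.3 km

199.3 km


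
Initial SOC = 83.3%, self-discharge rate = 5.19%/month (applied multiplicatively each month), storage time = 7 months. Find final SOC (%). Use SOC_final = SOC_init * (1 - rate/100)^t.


Monthly retention factor = 1 - 5.19/100 = 0.9481
Over 7 months: factor^7 = 0.68862
SOC_final = 83.3 * 0.68862 = 57.36%

57.36%


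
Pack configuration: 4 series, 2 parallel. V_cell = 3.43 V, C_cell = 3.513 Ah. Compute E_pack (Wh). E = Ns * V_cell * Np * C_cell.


V_pack = 4 * 3.43 = 13.72 V
C_pack = 2 * 3.513 = 7.026 Ah
E = V_pack * C_pack = 13.72 * 7.026 = 96.40 Wh

96.40 Wh


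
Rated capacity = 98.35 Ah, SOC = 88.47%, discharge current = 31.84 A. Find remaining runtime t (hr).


Step 1: remaining = SOC/100 * C_total = 88.47/100 * 98.35 = 87.01 Ah
Step 2: t = remaining / I = 87.01 / 31.84 = 2.733 hr

2.733 hr


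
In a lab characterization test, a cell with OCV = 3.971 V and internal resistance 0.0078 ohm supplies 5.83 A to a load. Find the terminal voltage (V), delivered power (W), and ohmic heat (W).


Step 1: V_terminal = OCV - I*R = 3.971 - 5.83 * 0.0078 = 3.9255 V
Step 2: P_out = V_terminal * I = 3.9255 * 5.83 = 22.89 W
Step 3: Q = I^2 * R = 5.83^2 * 0.0078 = 0.2651 W

V=3.9255 V, P=22.89 W, Q=0.2651 W


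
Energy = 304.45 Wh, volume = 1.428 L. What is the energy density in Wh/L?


Volumetric ED = 304.45 Wh / 1.428 L = 213.2 Wh/L

213.2 Wh/L


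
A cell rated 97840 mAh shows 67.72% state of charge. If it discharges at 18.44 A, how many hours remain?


Convert: C_total = 97840 mAh = 97.84 Ah
Step 1: remaining = SOC/100 * C_total = 67.72/100 * 97.84 = 66.257 Ah
Step 2: t = remaining / I = 66.257 / 18.44 = 3.593 hr

3.593 hr


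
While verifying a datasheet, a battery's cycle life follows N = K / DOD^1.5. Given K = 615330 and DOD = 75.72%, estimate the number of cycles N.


Step 1: DOD^1.5 = 75.72^1.5 = 658.89
Step 2: N = 615330 / 658.89 = 933.9 cycles

933.9 cycles


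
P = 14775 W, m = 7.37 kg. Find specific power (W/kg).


SP = P / m = 14775 / 7.37 = 2005 W/kg

2005 W/kg


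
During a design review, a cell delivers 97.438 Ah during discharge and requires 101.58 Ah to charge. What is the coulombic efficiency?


Coulombic efficiency = 97.438/101.58 * 100% = 95.92%

95.92%


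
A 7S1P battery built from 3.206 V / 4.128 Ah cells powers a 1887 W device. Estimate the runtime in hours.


Step 1: E_pack = Ns * V_cell * Np * C_cell = 7 * 3.206 * 1 * 4.128 = 92.641 Wh
Step 2: t = E_pack / P = 92.641 / 1887 = 0.04909 hr

0.04909 hr


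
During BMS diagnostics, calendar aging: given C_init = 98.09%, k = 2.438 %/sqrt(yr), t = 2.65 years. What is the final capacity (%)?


sqrt(t) = sqrt(2.65) = 1.6279
C_final = 98.09 - 2.438 * 1.6279 = 94.12%

94.12%


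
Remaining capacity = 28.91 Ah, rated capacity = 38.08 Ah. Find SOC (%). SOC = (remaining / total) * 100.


SOC% = 28.91 / 38.08 * 100 = 75.92%

75.92%


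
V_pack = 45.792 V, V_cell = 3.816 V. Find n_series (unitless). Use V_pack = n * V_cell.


n = V_pack / V_cell = 45.792 / 3.816 = 12

12


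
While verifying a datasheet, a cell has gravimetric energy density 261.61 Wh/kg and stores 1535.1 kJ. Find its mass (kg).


Convert: E = 1535.1 kJ = 426.42 Wh
m = E / ED = 426.42 / 261.61 = 1.630 kg

1.630 kg


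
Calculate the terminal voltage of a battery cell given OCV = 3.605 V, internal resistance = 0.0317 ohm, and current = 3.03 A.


IR drop = 3.03 * 0.0317 = 0.096051 V
V = 3.605 - 0.096051 = 3.509 V

3.509 V


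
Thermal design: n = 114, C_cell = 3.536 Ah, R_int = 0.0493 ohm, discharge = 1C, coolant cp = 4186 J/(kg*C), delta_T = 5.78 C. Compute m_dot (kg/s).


Step 1: I = 1 * 3.536 = 3.536 A
Step 2: Q_cell = I^2 * R = 3.536^2 * 0.0493 = 0.61641 W
Step 3: Q_total = 114 * 0.61641 = 70.271 W
Step 4: m_dot = Q_total / (cp * dT) = 70.271 / (4186 * 5.78) = 0.002904 kg/s

0.002904 kg/s


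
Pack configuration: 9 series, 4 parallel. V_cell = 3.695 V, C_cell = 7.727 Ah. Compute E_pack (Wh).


E = Ns * Vcell * Np * Ccell = 9 * 3.695 * 4 * 7.727 = 1028 Wh

1028 Wh


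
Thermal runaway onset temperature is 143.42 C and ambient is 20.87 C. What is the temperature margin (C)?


Safety margin = 143.42 C - 20.87 C = 122.55 C

122.55 C


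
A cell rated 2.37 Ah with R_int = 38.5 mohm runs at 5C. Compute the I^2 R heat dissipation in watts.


Convert: R = 38.5 mohm = 0.0385 ohm
Step 1: I = C_rate * capacity = 5 * 2.37 = 11.85 A
Step 2: Q = I^2 * R = 11.85^2 * 0.0385 = 140.42 * 0.0385 = 5.406 W

5.406 W


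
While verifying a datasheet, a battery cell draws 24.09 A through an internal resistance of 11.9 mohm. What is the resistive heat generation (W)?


Convert: R = 11.9 mohm = 0.0119 ohm
I^2 = 580.33
Q = 580.33 * 0.0119 = 6.906 W

6.906 W


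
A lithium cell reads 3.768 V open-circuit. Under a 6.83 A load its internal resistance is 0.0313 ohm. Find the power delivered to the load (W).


Step 1: V_terminal = OCV - I*R = 3.768 - 6.83 * 0.0313 = 3.5542 V
Step 2: P_out = V_terminal * I = 3.5542 * 6.83 = 24.28 W

24.28 W


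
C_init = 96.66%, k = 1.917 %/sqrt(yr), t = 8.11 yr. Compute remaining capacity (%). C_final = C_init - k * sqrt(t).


Step 1: sqrt(8.11 yr) = 2.8478
Step 2: drop = 1.917 * 2.8478 = 5.4592
Step 3: C_final = 96.66 - 5.4592 = 91.20%

91.20%


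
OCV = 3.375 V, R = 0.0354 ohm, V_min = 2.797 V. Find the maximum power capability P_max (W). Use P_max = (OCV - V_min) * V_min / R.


P_max = (OCV - V_min) * V_min / R = (3.375 - 2.797) * 2.797 / 0.0354 = 0.578 * 2.797 / 0.0354 = 45.67 W

45.67 W


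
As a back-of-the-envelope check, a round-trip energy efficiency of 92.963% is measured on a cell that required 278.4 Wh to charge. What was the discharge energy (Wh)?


E_dis = eta/100 * E_chg = 92.963/100 * 278.4 = 258.8 Wh

258.8 Wh


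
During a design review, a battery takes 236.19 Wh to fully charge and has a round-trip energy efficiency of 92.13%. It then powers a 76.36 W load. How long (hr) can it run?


Step 1: E_discharge = eta/100 * E_charge = 92.13/100 * 236.19 = 217.6 Wh
Step 2: t = E_discharge / P = 217.6 / 76.36 = 2.850 hr

2.850 hr


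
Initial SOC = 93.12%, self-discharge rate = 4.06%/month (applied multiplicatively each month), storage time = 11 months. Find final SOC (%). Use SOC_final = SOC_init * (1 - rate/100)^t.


decay = (1 - 4.06/100)^11 = 0.63387
SOC_final = 93.12 * 0.63387 = 59.03%

59.03%


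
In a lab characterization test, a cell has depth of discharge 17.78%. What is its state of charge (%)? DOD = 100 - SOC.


SOC = 100 - DOD = 100 - 17.78 = 82.22%

82.22%


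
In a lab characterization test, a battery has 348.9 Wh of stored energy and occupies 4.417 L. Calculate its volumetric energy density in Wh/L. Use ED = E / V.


ED = E / V = 348.9 / 4.417 = 78.99 Wh/L

78.99 Wh/L


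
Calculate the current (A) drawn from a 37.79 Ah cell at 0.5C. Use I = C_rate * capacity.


At 0.5C: I = 0.5 * 37.79 Ah = 18.895 A

18.895 A


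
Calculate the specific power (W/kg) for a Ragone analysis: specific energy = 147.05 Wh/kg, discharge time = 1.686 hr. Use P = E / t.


P_specific = E / t = 147.05 / 1.686 = 87.22 W/kg

87.22 W/kg


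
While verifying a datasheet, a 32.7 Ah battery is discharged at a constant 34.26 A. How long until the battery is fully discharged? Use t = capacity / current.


Runtime = 32.7 Ah / 34.26 A = 0.9545 hr

0.9545 hr


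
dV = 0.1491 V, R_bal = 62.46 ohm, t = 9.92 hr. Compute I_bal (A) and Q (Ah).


I_bal = dV / R = 0.1491 / 62.46 = 0.0023871 A
Q = I_bal * t = 0.0023871 * 9.92 = 0.02368 Ah

I=0.0023871 A, Q=0.02368 Ah


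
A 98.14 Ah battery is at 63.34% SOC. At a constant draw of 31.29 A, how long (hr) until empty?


Step 1: remaining = SOC/100 * C_total = 63.34/100 * 98.14 = 62.162 Ah
Step 2: t = remaining / I = 62.162 / 31.29 = 1.987 hr

1.987 hr


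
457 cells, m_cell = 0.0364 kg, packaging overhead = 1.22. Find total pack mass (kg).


m_pack = n * m_cell * overhead = 457 * 0.0364 * 1.22 = 20.29 kg

20.29 kg


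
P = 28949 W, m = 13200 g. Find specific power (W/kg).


Convert: m = 13200 g = 13.2 kg
Specific power = 28949 W / 13.2 kg = 2193 W/kg

2193 W/kg


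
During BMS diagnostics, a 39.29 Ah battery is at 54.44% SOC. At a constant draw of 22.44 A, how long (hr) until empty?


Step 1: remaining = SOC/100 * C_total = 54.44/100 * 39.29 = 21.389 Ah
Step 2: t = remaining / I = 21.389 / 22.44 = 0.9532 hr

0.9532 hr


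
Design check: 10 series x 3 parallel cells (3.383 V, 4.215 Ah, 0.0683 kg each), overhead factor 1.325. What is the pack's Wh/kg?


Step 1: V_pack = 10 * 3.383 = 33.83 V
Step 2: C_pack = 3 * 4.215 = 12.645 Ah
Step 3: E_pack = V_pack * C_pack = 33.83 * 12.645 = 427.78 Wh
Step 4: m_pack = 10 * 3 * 0.0683 * 1.325 = 2.7149 kg
Step 5: ED = E_pack / m_pack = 427.78 / 2.7149 = 157.6 Wh/kg

157.6 Wh/kg


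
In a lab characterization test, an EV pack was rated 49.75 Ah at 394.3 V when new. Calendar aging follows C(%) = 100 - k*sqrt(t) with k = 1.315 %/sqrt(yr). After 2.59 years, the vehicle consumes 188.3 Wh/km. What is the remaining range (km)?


Step 1: capacity retention = 100 - 1.315 * sqrt(2.59) = 100 - 1.315 * 1.6093 = 97.884%
Step 2: C_now = 49.75 * 97.884/100 = 48.697 Ah
Step 3: E_pack = V * C_now = 394.3 * 48.697 = 19201 Wh
Step 4: range = E_pack / consumption = 19201 / 188.3 = 102.0 km

102.0 km


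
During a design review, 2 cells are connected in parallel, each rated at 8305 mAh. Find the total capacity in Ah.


Convert: C_cell = 8305 mAh = 8.305 Ah
C_total = 2 * 8.305 = 16.61 Ah

16.61 Ah


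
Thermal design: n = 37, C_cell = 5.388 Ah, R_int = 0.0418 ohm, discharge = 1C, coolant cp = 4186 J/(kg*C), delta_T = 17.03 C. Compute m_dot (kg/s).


Step 1: I = 1 * 5.388 = 5.388 A
Step 2: Q_cell = I^2 * R = 5.388^2 * 0.0418 = 1.2135 W
Step 3: Q_total = 37 * 1.2135 = 44.9 W
Step 4: m_dot = Q_total / (cp * dT) = 44.9 / (4186 * 17.03) = 6.298e-04 kg/s

6.298e-04 kg/s


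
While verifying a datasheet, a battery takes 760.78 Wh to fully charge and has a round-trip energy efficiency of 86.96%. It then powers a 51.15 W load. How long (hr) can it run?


Step 1: E_discharge = eta/100 * E_charge = 86.96/100 * 760.78 = 661.57 Wh
Step 2: t = E_discharge / P = 661.57 / 51.15 = 12.93 hr

12.93 hr


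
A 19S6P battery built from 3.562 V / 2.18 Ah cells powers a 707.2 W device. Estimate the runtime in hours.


Step 1: E_pack = Ns * V_cell * Np * C_cell = 19 * 3.562 * 6 * 2.18 = 885.23 Wh
Step 2: t = E_pack / P = 885.23 / 707.2 = 1.252 hr

1.252 hr


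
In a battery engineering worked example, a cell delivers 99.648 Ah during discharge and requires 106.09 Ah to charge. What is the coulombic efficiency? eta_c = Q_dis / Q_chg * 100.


Coulombic efficiency = 99.648/106.09 * 100% = 93.93%

93.93%


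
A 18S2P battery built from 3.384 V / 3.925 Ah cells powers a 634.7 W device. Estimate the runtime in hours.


Step 1: E_pack = Ns * V_cell * Np * C_cell = 18 * 3.384 * 2 * 3.925 = 478.16 Wh
Step 2: t = E_pack / P = 478.16 / 634.7 = 0.7534 hr

0.7534 hr


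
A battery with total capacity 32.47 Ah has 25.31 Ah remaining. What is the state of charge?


SOC = (remaining / total) * 100 = (25.31 / 32.47) * 100 = 77.95%

77.95%


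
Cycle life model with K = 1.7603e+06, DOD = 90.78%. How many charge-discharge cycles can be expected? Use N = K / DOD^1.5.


DOD^1.5 = 864.94
N = K / DOD^1.5 = 1.7603e+06 / 864.94 = 2035

2035 cycles


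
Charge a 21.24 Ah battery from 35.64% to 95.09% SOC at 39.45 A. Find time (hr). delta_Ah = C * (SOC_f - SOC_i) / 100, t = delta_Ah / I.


Step 1: dSOC = 95.09% - 35.64% = 59.45%
Step 2: delta_Ah = 21.24 * 59.45 / 100 = 12.627 Ah
Step 3: t = 12.627 / 39.45 = 0.3201 hr

0.3201 hr


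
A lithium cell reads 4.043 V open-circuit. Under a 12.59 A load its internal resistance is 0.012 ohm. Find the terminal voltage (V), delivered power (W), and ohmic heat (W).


Step 1: V_terminal = OCV - I*R = 4.043 - 12.59 * 0.012 = 3.8919 V
Step 2: P_out = V_terminal * I = 3.8919 * 12.59 = 49.00 W
Step 3: Q = I^2 * R = 12.59^2 * 0.012 = 1.902 W

V=3.8919 V, P=49.00 W, Q=1.902 W


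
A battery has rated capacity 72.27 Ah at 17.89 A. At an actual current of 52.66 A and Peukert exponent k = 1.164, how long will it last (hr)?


t_rated = C / I_rated = 72.27 / 17.89 = 4.0397 hr
(I_rated/I)^k = (0.33973)^1.164 = 0.2846
t = t_rated * (I_rated/I)^k = 4.0397 * 0.2846 = 1.150 hr

1.150 hr


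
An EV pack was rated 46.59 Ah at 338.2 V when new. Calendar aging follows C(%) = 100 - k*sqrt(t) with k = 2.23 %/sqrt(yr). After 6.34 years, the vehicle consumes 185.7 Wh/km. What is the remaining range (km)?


Step 1: capacity retention = 100 - 2.23 * sqrt(6.34) = 100 - 2.23 * 2.5179 = 94.385%
Step 2: C_now = 46.59 * 94.385/100 = 43.974 Ah
Step 3: E_pack = V * C_now = 338.2 * 43.974 = 14872 Wh
Step 4: range = E_pack / consumption = 14872 / 185.7 = 80.09 km

80.09 km


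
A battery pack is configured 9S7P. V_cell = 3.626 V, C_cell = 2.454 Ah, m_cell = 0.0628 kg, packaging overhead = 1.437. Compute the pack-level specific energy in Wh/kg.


Step 1: V_pack = 9 * 3.626 = 32.634 V
Step 2: C_pack = 7 * 2.454 = 17.178 Ah
Step 3: E_pack = V_pack * C_pack = 32.634 * 17.178 = 560.59 Wh
Step 4: m_pack = 9 * 7 * 0.0628 * 1.437 = 5.6853 kg
Step 5: ED = E_pack / m_pack = 560.59 / 5.6853 = 98.60 Wh/kg

98.60 Wh/kg


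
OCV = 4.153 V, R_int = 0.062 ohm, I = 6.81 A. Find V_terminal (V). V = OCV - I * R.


V = OCV - I*R = 4.153 - 6.81 * 0.062 = 3.731 V

3.731 V


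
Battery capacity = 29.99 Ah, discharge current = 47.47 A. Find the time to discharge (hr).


t = capacity / current = 29.99 / 47.47 = 0.6318 hr

0.6318 hr


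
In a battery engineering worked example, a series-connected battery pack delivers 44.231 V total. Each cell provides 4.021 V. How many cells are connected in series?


n = V_pack / V_cell = 44.231 / 4.021 = 11

11


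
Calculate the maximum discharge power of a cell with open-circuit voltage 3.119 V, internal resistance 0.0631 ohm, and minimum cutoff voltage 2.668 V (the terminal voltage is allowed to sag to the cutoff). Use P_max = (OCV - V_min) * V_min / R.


dV = OCV - V_min = 0.451 V (so I_max = dV / R)
P_max = dV * V_min / R = 0.451 * 2.668 / 0.0631 = 19.07 W

19.07 W


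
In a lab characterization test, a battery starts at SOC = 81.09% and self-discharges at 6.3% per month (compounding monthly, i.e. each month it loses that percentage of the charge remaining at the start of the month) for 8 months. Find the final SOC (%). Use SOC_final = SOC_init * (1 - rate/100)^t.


Monthly retention factor = 1 - 6.3/100 = 0.937
Over 8 months: factor^8 = 0.59418
SOC_final = 81.09 * 0.59418 = 48.18%

48.18%


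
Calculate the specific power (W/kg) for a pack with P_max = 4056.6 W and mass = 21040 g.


Convert: m = 21040 g = 21.04 kg
SP = P / m = 4056.6 / 21.04 = 192.8 W/kg

192.8 W/kg


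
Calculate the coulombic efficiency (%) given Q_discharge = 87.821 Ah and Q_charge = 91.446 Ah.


eta_c = Q_dis / Q_chg * 100 = 87.821 / 91.446 * 100 = 96.04%

96.04%


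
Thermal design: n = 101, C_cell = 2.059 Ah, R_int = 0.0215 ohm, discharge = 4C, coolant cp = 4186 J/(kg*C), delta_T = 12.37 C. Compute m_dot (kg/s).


Step 1: I = 4 * 2.059 = 8.236 A
Step 2: Q_cell = I^2 * R = 8.236^2 * 0.0215 = 1.4584 W
Step 3: Q_total = 101 * 1.4584 = 147.3 W
Step 4: m_dot = Q_total / (cp * dT) = 147.3 / (4186 * 12.37) = 0.002845 kg/s

0.002845 kg/s


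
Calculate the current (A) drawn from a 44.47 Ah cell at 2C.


I = C_rate * capacity = 2 * 44.47 = 88.94 A

88.94 A


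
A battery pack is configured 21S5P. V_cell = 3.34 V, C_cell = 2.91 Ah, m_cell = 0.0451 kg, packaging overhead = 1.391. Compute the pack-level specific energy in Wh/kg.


Step 1: V_pack = 21 * 3.34 = 70.14 V
Step 2: C_pack = 5 * 2.91 = 14.55 Ah
Step 3: E_pack = V_pack * C_pack = 70.14 * 14.55 = 1020.5 Wh
Step 4: m_pack = 21 * 5 * 0.0451 * 1.391 = 6.5871 kg
Step 5: ED = E_pack / m_pack = 1020.5 / 6.5871 = 154.9 Wh/kg

154.9 Wh/kg


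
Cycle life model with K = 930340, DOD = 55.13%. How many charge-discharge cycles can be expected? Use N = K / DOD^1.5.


DOD^1.5 = 409.34
N = K / DOD^1.5 = 930340 / 409.34 = 2273

2273 cycles


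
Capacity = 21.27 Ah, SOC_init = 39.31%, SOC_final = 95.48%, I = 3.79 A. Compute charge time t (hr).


Step 1: dSOC = 95.48% - 39.31% = 56.17%
Step 2: delta_Ah = 21.27 * 56.17 / 100 = 11.947 Ah
Step 3: t = 11.947 / 3.79 = 3.152 hr

3.152 hr


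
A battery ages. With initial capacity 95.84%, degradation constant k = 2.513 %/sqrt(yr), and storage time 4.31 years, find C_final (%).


sqrt(t) = sqrt(4.31) = 2.0761
C_final = 95.84 - 2.513 * 2.0761 = 90.62%

90.62%


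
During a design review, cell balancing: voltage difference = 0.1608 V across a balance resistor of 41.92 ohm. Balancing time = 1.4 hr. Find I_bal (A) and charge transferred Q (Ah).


First, Ohm's law: I_bal = 0.1608 V / 41.92 ohm = 0.0038359 A
Then Q = I * t = 0.0038359 A * 1.4 hr = 0.005370 Ah

I=0.0038359 A, Q=0.005370 Ah


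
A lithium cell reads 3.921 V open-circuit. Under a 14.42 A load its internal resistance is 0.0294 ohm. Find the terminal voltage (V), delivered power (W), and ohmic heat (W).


Step 1: V_terminal = OCV - I*R = 3.921 - 14.42 * 0.0294 = 3.4971 V
Step 2: P_out = V_terminal * I = 3.4971 * 14.42 = 50.43 W
Step 3: Q = I^2 * R = 14.42^2 * 0.0294 = 6.113 W

V=3.4971 V, P=50.43 W, Q=6.113 W


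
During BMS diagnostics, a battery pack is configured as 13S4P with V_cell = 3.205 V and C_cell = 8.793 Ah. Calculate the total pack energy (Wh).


E = Ns * Vcell * Np * Ccell = 13 * 3.205 * 4 * 8.793 = 1465 Wh

1465 Wh
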